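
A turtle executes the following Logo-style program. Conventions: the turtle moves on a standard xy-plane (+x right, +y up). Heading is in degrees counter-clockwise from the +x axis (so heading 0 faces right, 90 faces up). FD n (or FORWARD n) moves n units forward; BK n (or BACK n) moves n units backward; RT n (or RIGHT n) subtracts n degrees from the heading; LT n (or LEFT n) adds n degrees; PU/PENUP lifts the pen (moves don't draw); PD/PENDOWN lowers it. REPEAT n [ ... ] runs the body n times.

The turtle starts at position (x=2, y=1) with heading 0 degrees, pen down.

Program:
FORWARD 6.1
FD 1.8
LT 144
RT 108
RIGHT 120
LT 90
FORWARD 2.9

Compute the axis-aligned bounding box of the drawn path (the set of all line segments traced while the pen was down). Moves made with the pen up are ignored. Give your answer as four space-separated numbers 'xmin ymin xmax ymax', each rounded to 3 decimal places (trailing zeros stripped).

Executing turtle program step by step:
Start: pos=(2,1), heading=0, pen down
FD 6.1: (2,1) -> (8.1,1) [heading=0, draw]
FD 1.8: (8.1,1) -> (9.9,1) [heading=0, draw]
LT 144: heading 0 -> 144
RT 108: heading 144 -> 36
RT 120: heading 36 -> 276
LT 90: heading 276 -> 6
FD 2.9: (9.9,1) -> (12.784,1.303) [heading=6, draw]
Final: pos=(12.784,1.303), heading=6, 3 segment(s) drawn

Segment endpoints: x in {2, 8.1, 9.9, 12.784}, y in {1, 1.303}
xmin=2, ymin=1, xmax=12.784, ymax=1.303

Answer: 2 1 12.784 1.303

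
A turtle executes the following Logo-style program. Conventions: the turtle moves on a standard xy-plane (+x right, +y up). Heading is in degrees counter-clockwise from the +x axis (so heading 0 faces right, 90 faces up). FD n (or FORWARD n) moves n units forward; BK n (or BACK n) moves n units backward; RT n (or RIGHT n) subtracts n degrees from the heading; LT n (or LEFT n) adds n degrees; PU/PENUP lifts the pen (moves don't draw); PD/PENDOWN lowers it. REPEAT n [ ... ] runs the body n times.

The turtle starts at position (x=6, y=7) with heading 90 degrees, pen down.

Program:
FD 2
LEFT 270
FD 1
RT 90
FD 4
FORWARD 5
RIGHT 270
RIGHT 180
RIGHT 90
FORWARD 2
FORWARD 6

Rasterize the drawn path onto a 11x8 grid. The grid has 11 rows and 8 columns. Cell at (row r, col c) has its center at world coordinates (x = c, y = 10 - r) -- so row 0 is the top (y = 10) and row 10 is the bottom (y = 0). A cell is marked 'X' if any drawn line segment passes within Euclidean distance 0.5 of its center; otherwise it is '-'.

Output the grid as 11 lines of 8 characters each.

Segment 0: (6,7) -> (6,9)
Segment 1: (6,9) -> (7,9)
Segment 2: (7,9) -> (7,5)
Segment 3: (7,5) -> (7,0)
Segment 4: (7,0) -> (7,2)
Segment 5: (7,2) -> (7,8)

Answer: --------
------XX
------XX
------XX
-------X
-------X
-------X
-------X
-------X
-------X
-------X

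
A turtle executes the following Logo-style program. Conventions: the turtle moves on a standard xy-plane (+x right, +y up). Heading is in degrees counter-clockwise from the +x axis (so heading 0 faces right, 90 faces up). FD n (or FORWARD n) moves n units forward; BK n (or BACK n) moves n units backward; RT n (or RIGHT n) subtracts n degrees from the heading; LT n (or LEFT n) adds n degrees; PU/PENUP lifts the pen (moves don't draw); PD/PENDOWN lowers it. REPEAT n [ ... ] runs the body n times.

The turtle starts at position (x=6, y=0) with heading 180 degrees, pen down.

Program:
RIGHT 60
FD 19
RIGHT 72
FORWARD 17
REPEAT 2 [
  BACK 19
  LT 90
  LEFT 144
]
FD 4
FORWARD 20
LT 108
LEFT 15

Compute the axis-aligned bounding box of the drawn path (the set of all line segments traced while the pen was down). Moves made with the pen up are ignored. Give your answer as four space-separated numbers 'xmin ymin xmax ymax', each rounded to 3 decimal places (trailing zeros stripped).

Executing turtle program step by step:
Start: pos=(6,0), heading=180, pen down
RT 60: heading 180 -> 120
FD 19: (6,0) -> (-3.5,16.454) [heading=120, draw]
RT 72: heading 120 -> 48
FD 17: (-3.5,16.454) -> (7.875,29.088) [heading=48, draw]
REPEAT 2 [
  -- iteration 1/2 --
  BK 19: (7.875,29.088) -> (-4.838,14.968) [heading=48, draw]
  LT 90: heading 48 -> 138
  LT 144: heading 138 -> 282
  -- iteration 2/2 --
  BK 19: (-4.838,14.968) -> (-8.789,33.553) [heading=282, draw]
  LT 90: heading 282 -> 12
  LT 144: heading 12 -> 156
]
FD 4: (-8.789,33.553) -> (-12.443,35.18) [heading=156, draw]
FD 20: (-12.443,35.18) -> (-30.714,43.315) [heading=156, draw]
LT 108: heading 156 -> 264
LT 15: heading 264 -> 279
Final: pos=(-30.714,43.315), heading=279, 6 segment(s) drawn

Segment endpoints: x in {-30.714, -12.443, -8.789, -4.838, -3.5, 6, 7.875}, y in {0, 14.968, 16.454, 29.088, 33.553, 35.18, 43.315}
xmin=-30.714, ymin=0, xmax=7.875, ymax=43.315

Answer: -30.714 0 7.875 43.315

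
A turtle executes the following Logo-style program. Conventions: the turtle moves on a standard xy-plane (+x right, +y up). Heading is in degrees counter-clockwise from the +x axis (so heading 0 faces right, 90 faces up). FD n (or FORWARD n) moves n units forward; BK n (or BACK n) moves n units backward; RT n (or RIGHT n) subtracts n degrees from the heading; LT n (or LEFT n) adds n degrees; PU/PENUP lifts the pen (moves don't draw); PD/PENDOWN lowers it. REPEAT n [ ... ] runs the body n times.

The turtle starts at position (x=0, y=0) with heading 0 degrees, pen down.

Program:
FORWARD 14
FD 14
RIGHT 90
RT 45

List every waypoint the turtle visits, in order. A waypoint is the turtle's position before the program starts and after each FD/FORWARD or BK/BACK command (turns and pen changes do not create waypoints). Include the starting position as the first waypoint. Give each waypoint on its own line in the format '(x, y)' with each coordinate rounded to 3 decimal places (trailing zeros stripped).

Answer: (0, 0)
(14, 0)
(28, 0)

Derivation:
Executing turtle program step by step:
Start: pos=(0,0), heading=0, pen down
FD 14: (0,0) -> (14,0) [heading=0, draw]
FD 14: (14,0) -> (28,0) [heading=0, draw]
RT 90: heading 0 -> 270
RT 45: heading 270 -> 225
Final: pos=(28,0), heading=225, 2 segment(s) drawn
Waypoints (3 total):
(0, 0)
(14, 0)
(28, 0)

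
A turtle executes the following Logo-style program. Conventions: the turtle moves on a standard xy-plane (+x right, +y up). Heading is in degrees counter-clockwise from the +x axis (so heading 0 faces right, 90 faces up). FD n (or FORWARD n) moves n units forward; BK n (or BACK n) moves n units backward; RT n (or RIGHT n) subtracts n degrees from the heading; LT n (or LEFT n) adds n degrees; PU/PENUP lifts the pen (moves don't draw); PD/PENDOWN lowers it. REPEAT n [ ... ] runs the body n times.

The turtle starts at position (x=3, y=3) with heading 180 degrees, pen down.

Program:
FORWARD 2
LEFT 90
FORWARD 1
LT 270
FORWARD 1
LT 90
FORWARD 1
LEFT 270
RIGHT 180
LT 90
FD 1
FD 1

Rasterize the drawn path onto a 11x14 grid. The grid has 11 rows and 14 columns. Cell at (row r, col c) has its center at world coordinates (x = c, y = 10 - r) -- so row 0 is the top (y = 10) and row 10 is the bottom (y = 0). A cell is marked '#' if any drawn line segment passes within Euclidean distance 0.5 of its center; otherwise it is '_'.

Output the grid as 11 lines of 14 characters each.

Answer: ______________
______________
______________
______________
______________
______________
______________
####__________
##____________
#_____________
______________

Derivation:
Segment 0: (3,3) -> (1,3)
Segment 1: (1,3) -> (1,2)
Segment 2: (1,2) -> (-0,2)
Segment 3: (-0,2) -> (-0,1)
Segment 4: (-0,1) -> (-0,2)
Segment 5: (-0,2) -> (0,3)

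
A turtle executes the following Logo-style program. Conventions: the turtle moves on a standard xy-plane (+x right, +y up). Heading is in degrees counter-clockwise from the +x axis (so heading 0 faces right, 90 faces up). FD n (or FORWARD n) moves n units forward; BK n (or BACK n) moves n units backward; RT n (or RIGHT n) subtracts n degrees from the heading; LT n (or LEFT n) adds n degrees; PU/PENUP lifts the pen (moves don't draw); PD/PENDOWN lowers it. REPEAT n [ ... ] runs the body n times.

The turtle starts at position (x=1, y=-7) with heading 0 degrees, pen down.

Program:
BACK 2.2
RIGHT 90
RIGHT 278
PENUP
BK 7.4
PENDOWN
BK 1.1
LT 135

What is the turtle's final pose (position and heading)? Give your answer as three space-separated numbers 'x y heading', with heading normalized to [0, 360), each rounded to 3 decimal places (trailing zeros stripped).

Executing turtle program step by step:
Start: pos=(1,-7), heading=0, pen down
BK 2.2: (1,-7) -> (-1.2,-7) [heading=0, draw]
RT 90: heading 0 -> 270
RT 278: heading 270 -> 352
PU: pen up
BK 7.4: (-1.2,-7) -> (-8.528,-5.97) [heading=352, move]
PD: pen down
BK 1.1: (-8.528,-5.97) -> (-9.617,-5.817) [heading=352, draw]
LT 135: heading 352 -> 127
Final: pos=(-9.617,-5.817), heading=127, 2 segment(s) drawn

Answer: -9.617 -5.817 127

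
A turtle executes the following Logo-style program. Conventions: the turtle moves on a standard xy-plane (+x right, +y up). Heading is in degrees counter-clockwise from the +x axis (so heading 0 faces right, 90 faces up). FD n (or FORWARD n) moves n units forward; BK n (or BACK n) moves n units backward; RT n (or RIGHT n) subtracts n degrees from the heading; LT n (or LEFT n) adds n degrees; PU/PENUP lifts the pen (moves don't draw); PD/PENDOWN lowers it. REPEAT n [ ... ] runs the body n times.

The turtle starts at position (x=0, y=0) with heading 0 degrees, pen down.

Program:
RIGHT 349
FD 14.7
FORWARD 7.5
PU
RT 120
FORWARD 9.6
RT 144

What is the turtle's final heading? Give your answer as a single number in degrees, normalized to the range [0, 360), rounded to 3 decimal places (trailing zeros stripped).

Answer: 107

Derivation:
Executing turtle program step by step:
Start: pos=(0,0), heading=0, pen down
RT 349: heading 0 -> 11
FD 14.7: (0,0) -> (14.43,2.805) [heading=11, draw]
FD 7.5: (14.43,2.805) -> (21.792,4.236) [heading=11, draw]
PU: pen up
RT 120: heading 11 -> 251
FD 9.6: (21.792,4.236) -> (18.667,-4.841) [heading=251, move]
RT 144: heading 251 -> 107
Final: pos=(18.667,-4.841), heading=107, 2 segment(s) drawn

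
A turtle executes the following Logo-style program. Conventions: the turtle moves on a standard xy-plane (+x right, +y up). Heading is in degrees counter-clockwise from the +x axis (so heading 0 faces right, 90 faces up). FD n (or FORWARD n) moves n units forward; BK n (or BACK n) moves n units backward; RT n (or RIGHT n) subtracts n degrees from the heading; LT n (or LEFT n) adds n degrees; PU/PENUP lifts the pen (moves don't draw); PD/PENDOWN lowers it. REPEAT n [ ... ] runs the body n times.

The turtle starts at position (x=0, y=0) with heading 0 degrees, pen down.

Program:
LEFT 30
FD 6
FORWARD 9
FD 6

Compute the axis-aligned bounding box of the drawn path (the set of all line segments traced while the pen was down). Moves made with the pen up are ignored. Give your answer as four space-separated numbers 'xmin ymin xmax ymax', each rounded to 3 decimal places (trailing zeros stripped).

Executing turtle program step by step:
Start: pos=(0,0), heading=0, pen down
LT 30: heading 0 -> 30
FD 6: (0,0) -> (5.196,3) [heading=30, draw]
FD 9: (5.196,3) -> (12.99,7.5) [heading=30, draw]
FD 6: (12.99,7.5) -> (18.187,10.5) [heading=30, draw]
Final: pos=(18.187,10.5), heading=30, 3 segment(s) drawn

Segment endpoints: x in {0, 5.196, 12.99, 18.187}, y in {0, 3, 7.5, 10.5}
xmin=0, ymin=0, xmax=18.187, ymax=10.5

Answer: 0 0 18.187 10.5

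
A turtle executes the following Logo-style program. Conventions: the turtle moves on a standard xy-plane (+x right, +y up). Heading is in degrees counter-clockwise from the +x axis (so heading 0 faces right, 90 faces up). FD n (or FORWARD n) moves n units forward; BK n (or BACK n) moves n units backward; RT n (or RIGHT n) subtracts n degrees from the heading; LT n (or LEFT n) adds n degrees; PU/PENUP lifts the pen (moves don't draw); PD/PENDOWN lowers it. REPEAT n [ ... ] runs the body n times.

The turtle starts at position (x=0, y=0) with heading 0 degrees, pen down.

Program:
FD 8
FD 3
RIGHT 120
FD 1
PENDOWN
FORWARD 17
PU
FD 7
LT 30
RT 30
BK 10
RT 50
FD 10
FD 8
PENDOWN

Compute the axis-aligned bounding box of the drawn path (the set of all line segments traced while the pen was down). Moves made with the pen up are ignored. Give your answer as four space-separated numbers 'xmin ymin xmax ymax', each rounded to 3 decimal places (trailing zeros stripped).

Answer: 0 -15.588 11 0

Derivation:
Executing turtle program step by step:
Start: pos=(0,0), heading=0, pen down
FD 8: (0,0) -> (8,0) [heading=0, draw]
FD 3: (8,0) -> (11,0) [heading=0, draw]
RT 120: heading 0 -> 240
FD 1: (11,0) -> (10.5,-0.866) [heading=240, draw]
PD: pen down
FD 17: (10.5,-0.866) -> (2,-15.588) [heading=240, draw]
PU: pen up
FD 7: (2,-15.588) -> (-1.5,-21.651) [heading=240, move]
LT 30: heading 240 -> 270
RT 30: heading 270 -> 240
BK 10: (-1.5,-21.651) -> (3.5,-12.99) [heading=240, move]
RT 50: heading 240 -> 190
FD 10: (3.5,-12.99) -> (-6.348,-14.727) [heading=190, move]
FD 8: (-6.348,-14.727) -> (-14.227,-16.116) [heading=190, move]
PD: pen down
Final: pos=(-14.227,-16.116), heading=190, 4 segment(s) drawn

Segment endpoints: x in {0, 2, 8, 10.5, 11}, y in {-15.588, -0.866, 0}
xmin=0, ymin=-15.588, xmax=11, ymax=0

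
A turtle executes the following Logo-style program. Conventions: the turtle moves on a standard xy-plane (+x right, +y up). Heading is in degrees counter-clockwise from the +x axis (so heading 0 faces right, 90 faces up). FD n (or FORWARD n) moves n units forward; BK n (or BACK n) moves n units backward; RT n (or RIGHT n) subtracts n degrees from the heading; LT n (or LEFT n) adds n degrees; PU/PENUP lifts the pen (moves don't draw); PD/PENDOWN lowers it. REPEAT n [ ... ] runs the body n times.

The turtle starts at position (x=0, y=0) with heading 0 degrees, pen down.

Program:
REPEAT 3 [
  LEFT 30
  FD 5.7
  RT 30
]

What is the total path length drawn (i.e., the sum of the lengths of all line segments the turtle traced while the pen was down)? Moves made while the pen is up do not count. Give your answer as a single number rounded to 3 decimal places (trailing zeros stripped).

Executing turtle program step by step:
Start: pos=(0,0), heading=0, pen down
REPEAT 3 [
  -- iteration 1/3 --
  LT 30: heading 0 -> 30
  FD 5.7: (0,0) -> (4.936,2.85) [heading=30, draw]
  RT 30: heading 30 -> 0
  -- iteration 2/3 --
  LT 30: heading 0 -> 30
  FD 5.7: (4.936,2.85) -> (9.873,5.7) [heading=30, draw]
  RT 30: heading 30 -> 0
  -- iteration 3/3 --
  LT 30: heading 0 -> 30
  FD 5.7: (9.873,5.7) -> (14.809,8.55) [heading=30, draw]
  RT 30: heading 30 -> 0
]
Final: pos=(14.809,8.55), heading=0, 3 segment(s) drawn

Segment lengths:
  seg 1: (0,0) -> (4.936,2.85), length = 5.7
  seg 2: (4.936,2.85) -> (9.873,5.7), length = 5.7
  seg 3: (9.873,5.7) -> (14.809,8.55), length = 5.7
Total = 17.1

Answer: 17.1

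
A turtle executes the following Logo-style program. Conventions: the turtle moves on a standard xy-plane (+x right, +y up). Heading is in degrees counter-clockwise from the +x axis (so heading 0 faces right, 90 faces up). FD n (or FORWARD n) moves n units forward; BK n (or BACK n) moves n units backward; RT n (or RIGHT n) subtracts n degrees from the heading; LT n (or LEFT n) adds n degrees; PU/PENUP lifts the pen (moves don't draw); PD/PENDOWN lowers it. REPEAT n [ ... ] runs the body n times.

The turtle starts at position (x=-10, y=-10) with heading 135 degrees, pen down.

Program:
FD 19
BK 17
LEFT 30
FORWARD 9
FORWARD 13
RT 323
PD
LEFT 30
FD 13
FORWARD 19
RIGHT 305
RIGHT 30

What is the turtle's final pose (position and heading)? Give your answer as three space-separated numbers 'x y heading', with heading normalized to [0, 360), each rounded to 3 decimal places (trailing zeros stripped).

Executing turtle program step by step:
Start: pos=(-10,-10), heading=135, pen down
FD 19: (-10,-10) -> (-23.435,3.435) [heading=135, draw]
BK 17: (-23.435,3.435) -> (-11.414,-8.586) [heading=135, draw]
LT 30: heading 135 -> 165
FD 9: (-11.414,-8.586) -> (-20.108,-6.256) [heading=165, draw]
FD 13: (-20.108,-6.256) -> (-32.665,-2.892) [heading=165, draw]
RT 323: heading 165 -> 202
PD: pen down
LT 30: heading 202 -> 232
FD 13: (-32.665,-2.892) -> (-40.668,-13.136) [heading=232, draw]
FD 19: (-40.668,-13.136) -> (-52.366,-28.108) [heading=232, draw]
RT 305: heading 232 -> 287
RT 30: heading 287 -> 257
Final: pos=(-52.366,-28.108), heading=257, 6 segment(s) drawn

Answer: -52.366 -28.108 257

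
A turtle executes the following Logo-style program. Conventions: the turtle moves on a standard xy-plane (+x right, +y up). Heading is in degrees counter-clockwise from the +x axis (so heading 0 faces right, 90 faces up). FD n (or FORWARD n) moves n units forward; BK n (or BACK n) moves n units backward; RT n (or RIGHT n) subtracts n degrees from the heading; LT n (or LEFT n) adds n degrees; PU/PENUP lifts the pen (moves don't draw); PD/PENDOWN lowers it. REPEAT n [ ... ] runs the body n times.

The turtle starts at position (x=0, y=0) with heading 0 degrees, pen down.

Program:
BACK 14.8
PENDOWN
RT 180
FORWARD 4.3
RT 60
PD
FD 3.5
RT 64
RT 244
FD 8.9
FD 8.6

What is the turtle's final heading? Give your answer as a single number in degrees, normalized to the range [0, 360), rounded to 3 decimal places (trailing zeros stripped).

Executing turtle program step by step:
Start: pos=(0,0), heading=0, pen down
BK 14.8: (0,0) -> (-14.8,0) [heading=0, draw]
PD: pen down
RT 180: heading 0 -> 180
FD 4.3: (-14.8,0) -> (-19.1,0) [heading=180, draw]
RT 60: heading 180 -> 120
PD: pen down
FD 3.5: (-19.1,0) -> (-20.85,3.031) [heading=120, draw]
RT 64: heading 120 -> 56
RT 244: heading 56 -> 172
FD 8.9: (-20.85,3.031) -> (-29.663,4.27) [heading=172, draw]
FD 8.6: (-29.663,4.27) -> (-38.18,5.467) [heading=172, draw]
Final: pos=(-38.18,5.467), heading=172, 5 segment(s) drawn

Answer: 172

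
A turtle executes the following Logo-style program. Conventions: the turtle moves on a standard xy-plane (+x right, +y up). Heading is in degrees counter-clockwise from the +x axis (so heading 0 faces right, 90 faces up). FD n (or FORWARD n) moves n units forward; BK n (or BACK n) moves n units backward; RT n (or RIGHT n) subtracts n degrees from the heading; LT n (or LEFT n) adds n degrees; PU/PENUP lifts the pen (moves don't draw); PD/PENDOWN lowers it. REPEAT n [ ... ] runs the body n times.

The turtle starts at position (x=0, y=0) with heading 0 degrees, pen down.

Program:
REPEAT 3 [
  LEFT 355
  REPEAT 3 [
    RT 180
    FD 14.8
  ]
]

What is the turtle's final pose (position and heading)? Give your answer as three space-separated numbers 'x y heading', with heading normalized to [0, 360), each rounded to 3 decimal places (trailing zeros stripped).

Answer: -14.464 2.55 165

Derivation:
Executing turtle program step by step:
Start: pos=(0,0), heading=0, pen down
REPEAT 3 [
  -- iteration 1/3 --
  LT 355: heading 0 -> 355
  REPEAT 3 [
    -- iteration 1/3 --
    RT 180: heading 355 -> 175
    FD 14.8: (0,0) -> (-14.744,1.29) [heading=175, draw]
    -- iteration 2/3 --
    RT 180: heading 175 -> 355
    FD 14.8: (-14.744,1.29) -> (0,0) [heading=355, draw]
    -- iteration 3/3 --
    RT 180: heading 355 -> 175
    FD 14.8: (0,0) -> (-14.744,1.29) [heading=175, draw]
  ]
  -- iteration 2/3 --
  LT 355: heading 175 -> 170
  REPEAT 3 [
    -- iteration 1/3 --
    RT 180: heading 170 -> 350
    FD 14.8: (-14.744,1.29) -> (-0.169,-1.28) [heading=350, draw]
    -- iteration 2/3 --
    RT 180: heading 350 -> 170
    FD 14.8: (-0.169,-1.28) -> (-14.744,1.29) [heading=170, draw]
    -- iteration 3/3 --
    RT 180: heading 170 -> 350
    FD 14.8: (-14.744,1.29) -> (-0.169,-1.28) [heading=350, draw]
  ]
  -- iteration 3/3 --
  LT 355: heading 350 -> 345
  REPEAT 3 [
    -- iteration 1/3 --
    RT 180: heading 345 -> 165
    FD 14.8: (-0.169,-1.28) -> (-14.464,2.55) [heading=165, draw]
    -- iteration 2/3 --
    RT 180: heading 165 -> 345
    FD 14.8: (-14.464,2.55) -> (-0.169,-1.28) [heading=345, draw]
    -- iteration 3/3 --
    RT 180: heading 345 -> 165
    FD 14.8: (-0.169,-1.28) -> (-14.464,2.55) [heading=165, draw]
  ]
]
Final: pos=(-14.464,2.55), heading=165, 9 segment(s) drawn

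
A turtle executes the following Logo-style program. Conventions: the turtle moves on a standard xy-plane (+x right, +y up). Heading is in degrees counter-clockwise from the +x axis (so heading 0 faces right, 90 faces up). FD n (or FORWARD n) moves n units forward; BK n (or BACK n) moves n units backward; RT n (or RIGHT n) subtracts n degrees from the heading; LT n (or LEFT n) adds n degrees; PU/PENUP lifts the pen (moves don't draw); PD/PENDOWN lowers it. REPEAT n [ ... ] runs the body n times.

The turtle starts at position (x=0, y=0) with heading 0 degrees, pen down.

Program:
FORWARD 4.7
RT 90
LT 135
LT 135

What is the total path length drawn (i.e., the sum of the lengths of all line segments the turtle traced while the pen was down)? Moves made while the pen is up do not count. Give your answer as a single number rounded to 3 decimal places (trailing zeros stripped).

Executing turtle program step by step:
Start: pos=(0,0), heading=0, pen down
FD 4.7: (0,0) -> (4.7,0) [heading=0, draw]
RT 90: heading 0 -> 270
LT 135: heading 270 -> 45
LT 135: heading 45 -> 180
Final: pos=(4.7,0), heading=180, 1 segment(s) drawn

Segment lengths:
  seg 1: (0,0) -> (4.7,0), length = 4.7
Total = 4.7

Answer: 4.7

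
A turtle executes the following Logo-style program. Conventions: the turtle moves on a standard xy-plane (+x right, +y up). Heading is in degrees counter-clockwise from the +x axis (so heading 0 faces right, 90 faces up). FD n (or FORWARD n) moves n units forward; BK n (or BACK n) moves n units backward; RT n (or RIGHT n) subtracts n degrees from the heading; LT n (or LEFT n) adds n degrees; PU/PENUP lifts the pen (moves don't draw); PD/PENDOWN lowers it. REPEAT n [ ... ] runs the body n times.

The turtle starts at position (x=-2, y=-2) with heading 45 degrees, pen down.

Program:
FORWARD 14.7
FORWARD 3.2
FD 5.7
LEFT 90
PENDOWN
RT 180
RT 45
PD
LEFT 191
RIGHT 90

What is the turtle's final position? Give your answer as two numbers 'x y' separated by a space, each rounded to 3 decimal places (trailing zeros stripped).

Executing turtle program step by step:
Start: pos=(-2,-2), heading=45, pen down
FD 14.7: (-2,-2) -> (8.394,8.394) [heading=45, draw]
FD 3.2: (8.394,8.394) -> (10.657,10.657) [heading=45, draw]
FD 5.7: (10.657,10.657) -> (14.688,14.688) [heading=45, draw]
LT 90: heading 45 -> 135
PD: pen down
RT 180: heading 135 -> 315
RT 45: heading 315 -> 270
PD: pen down
LT 191: heading 270 -> 101
RT 90: heading 101 -> 11
Final: pos=(14.688,14.688), heading=11, 3 segment(s) drawn

Answer: 14.688 14.688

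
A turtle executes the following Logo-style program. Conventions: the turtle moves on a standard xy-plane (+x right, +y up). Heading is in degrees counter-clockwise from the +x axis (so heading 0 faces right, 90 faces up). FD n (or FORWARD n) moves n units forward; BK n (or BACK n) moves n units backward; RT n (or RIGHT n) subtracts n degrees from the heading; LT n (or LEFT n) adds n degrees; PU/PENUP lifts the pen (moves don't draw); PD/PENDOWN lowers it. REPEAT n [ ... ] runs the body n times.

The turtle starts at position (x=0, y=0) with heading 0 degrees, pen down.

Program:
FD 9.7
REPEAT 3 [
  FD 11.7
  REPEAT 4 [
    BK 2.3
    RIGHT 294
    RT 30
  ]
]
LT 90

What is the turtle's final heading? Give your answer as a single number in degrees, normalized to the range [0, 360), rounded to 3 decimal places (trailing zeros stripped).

Executing turtle program step by step:
Start: pos=(0,0), heading=0, pen down
FD 9.7: (0,0) -> (9.7,0) [heading=0, draw]
REPEAT 3 [
  -- iteration 1/3 --
  FD 11.7: (9.7,0) -> (21.4,0) [heading=0, draw]
  REPEAT 4 [
    -- iteration 1/4 --
    BK 2.3: (21.4,0) -> (19.1,0) [heading=0, draw]
    RT 294: heading 0 -> 66
    RT 30: heading 66 -> 36
    -- iteration 2/4 --
    BK 2.3: (19.1,0) -> (17.239,-1.352) [heading=36, draw]
    RT 294: heading 36 -> 102
    RT 30: heading 102 -> 72
    -- iteration 3/4 --
    BK 2.3: (17.239,-1.352) -> (16.529,-3.539) [heading=72, draw]
    RT 294: heading 72 -> 138
    RT 30: heading 138 -> 108
    -- iteration 4/4 --
    BK 2.3: (16.529,-3.539) -> (17.239,-5.727) [heading=108, draw]
    RT 294: heading 108 -> 174
    RT 30: heading 174 -> 144
  ]
  -- iteration 2/3 --
  FD 11.7: (17.239,-5.727) -> (7.774,1.15) [heading=144, draw]
  REPEAT 4 [
    -- iteration 1/4 --
    BK 2.3: (7.774,1.15) -> (9.635,-0.202) [heading=144, draw]
    RT 294: heading 144 -> 210
    RT 30: heading 210 -> 180
    -- iteration 2/4 --
    BK 2.3: (9.635,-0.202) -> (11.935,-0.202) [heading=180, draw]
    RT 294: heading 180 -> 246
    RT 30: heading 246 -> 216
    -- iteration 3/4 --
    BK 2.3: (11.935,-0.202) -> (13.795,1.15) [heading=216, draw]
    RT 294: heading 216 -> 282
    RT 30: heading 282 -> 252
    -- iteration 4/4 --
    BK 2.3: (13.795,1.15) -> (14.506,3.338) [heading=252, draw]
    RT 294: heading 252 -> 318
    RT 30: heading 318 -> 288
  ]
  -- iteration 3/3 --
  FD 11.7: (14.506,3.338) -> (18.121,-7.79) [heading=288, draw]
  REPEAT 4 [
    -- iteration 1/4 --
    BK 2.3: (18.121,-7.79) -> (17.411,-5.602) [heading=288, draw]
    RT 294: heading 288 -> 354
    RT 30: heading 354 -> 324
    -- iteration 2/4 --
    BK 2.3: (17.411,-5.602) -> (15.55,-4.25) [heading=324, draw]
    RT 294: heading 324 -> 30
    RT 30: heading 30 -> 0
    -- iteration 3/4 --
    BK 2.3: (15.55,-4.25) -> (13.25,-4.25) [heading=0, draw]
    RT 294: heading 0 -> 66
    RT 30: heading 66 -> 36
    -- iteration 4/4 --
    BK 2.3: (13.25,-4.25) -> (11.389,-5.602) [heading=36, draw]
    RT 294: heading 36 -> 102
    RT 30: heading 102 -> 72
  ]
]
LT 90: heading 72 -> 162
Final: pos=(11.389,-5.602), heading=162, 16 segment(s) drawn

Answer: 162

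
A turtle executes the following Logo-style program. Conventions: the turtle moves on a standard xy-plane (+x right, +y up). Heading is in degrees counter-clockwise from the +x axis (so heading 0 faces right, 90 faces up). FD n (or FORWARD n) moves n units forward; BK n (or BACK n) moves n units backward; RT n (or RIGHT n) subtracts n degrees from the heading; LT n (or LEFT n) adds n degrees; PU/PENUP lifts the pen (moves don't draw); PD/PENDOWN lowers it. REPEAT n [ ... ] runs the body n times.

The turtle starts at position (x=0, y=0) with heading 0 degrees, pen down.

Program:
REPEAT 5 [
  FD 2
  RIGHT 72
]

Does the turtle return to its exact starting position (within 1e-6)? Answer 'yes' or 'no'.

Answer: yes

Derivation:
Executing turtle program step by step:
Start: pos=(0,0), heading=0, pen down
REPEAT 5 [
  -- iteration 1/5 --
  FD 2: (0,0) -> (2,0) [heading=0, draw]
  RT 72: heading 0 -> 288
  -- iteration 2/5 --
  FD 2: (2,0) -> (2.618,-1.902) [heading=288, draw]
  RT 72: heading 288 -> 216
  -- iteration 3/5 --
  FD 2: (2.618,-1.902) -> (1,-3.078) [heading=216, draw]
  RT 72: heading 216 -> 144
  -- iteration 4/5 --
  FD 2: (1,-3.078) -> (-0.618,-1.902) [heading=144, draw]
  RT 72: heading 144 -> 72
  -- iteration 5/5 --
  FD 2: (-0.618,-1.902) -> (0,0) [heading=72, draw]
  RT 72: heading 72 -> 0
]
Final: pos=(0,0), heading=0, 5 segment(s) drawn

Start position: (0, 0)
Final position: (0, 0)
Distance = 0; < 1e-6 -> CLOSED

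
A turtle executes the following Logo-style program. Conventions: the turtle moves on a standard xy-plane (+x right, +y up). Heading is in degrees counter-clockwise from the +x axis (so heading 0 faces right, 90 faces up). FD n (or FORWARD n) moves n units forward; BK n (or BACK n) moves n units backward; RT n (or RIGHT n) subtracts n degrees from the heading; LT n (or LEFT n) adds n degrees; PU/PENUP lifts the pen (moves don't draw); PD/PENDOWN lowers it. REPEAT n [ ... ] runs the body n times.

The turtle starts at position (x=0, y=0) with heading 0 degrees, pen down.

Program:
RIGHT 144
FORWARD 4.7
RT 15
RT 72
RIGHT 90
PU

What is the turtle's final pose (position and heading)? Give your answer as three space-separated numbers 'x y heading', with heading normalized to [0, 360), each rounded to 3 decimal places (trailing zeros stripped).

Answer: -3.802 -2.763 39

Derivation:
Executing turtle program step by step:
Start: pos=(0,0), heading=0, pen down
RT 144: heading 0 -> 216
FD 4.7: (0,0) -> (-3.802,-2.763) [heading=216, draw]
RT 15: heading 216 -> 201
RT 72: heading 201 -> 129
RT 90: heading 129 -> 39
PU: pen up
Final: pos=(-3.802,-2.763), heading=39, 1 segment(s) drawn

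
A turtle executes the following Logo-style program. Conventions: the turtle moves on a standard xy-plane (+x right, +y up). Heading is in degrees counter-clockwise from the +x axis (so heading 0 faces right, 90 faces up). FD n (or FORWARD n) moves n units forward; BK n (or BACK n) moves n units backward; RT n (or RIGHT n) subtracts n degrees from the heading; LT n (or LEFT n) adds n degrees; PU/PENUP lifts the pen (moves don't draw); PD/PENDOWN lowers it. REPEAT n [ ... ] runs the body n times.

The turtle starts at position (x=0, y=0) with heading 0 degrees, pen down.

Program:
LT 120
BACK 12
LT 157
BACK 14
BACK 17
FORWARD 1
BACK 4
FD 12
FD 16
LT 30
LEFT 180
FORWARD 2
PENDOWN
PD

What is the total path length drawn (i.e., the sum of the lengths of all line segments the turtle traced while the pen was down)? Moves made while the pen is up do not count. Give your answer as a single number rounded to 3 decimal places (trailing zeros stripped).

Executing turtle program step by step:
Start: pos=(0,0), heading=0, pen down
LT 120: heading 0 -> 120
BK 12: (0,0) -> (6,-10.392) [heading=120, draw]
LT 157: heading 120 -> 277
BK 14: (6,-10.392) -> (4.294,3.503) [heading=277, draw]
BK 17: (4.294,3.503) -> (2.222,20.377) [heading=277, draw]
FD 1: (2.222,20.377) -> (2.344,19.384) [heading=277, draw]
BK 4: (2.344,19.384) -> (1.856,23.354) [heading=277, draw]
FD 12: (1.856,23.354) -> (3.319,11.444) [heading=277, draw]
FD 16: (3.319,11.444) -> (5.269,-4.437) [heading=277, draw]
LT 30: heading 277 -> 307
LT 180: heading 307 -> 127
FD 2: (5.269,-4.437) -> (4.065,-2.84) [heading=127, draw]
PD: pen down
PD: pen down
Final: pos=(4.065,-2.84), heading=127, 8 segment(s) drawn

Segment lengths:
  seg 1: (0,0) -> (6,-10.392), length = 12
  seg 2: (6,-10.392) -> (4.294,3.503), length = 14
  seg 3: (4.294,3.503) -> (2.222,20.377), length = 17
  seg 4: (2.222,20.377) -> (2.344,19.384), length = 1
  seg 5: (2.344,19.384) -> (1.856,23.354), length = 4
  seg 6: (1.856,23.354) -> (3.319,11.444), length = 12
  seg 7: (3.319,11.444) -> (5.269,-4.437), length = 16
  seg 8: (5.269,-4.437) -> (4.065,-2.84), length = 2
Total = 78

Answer: 78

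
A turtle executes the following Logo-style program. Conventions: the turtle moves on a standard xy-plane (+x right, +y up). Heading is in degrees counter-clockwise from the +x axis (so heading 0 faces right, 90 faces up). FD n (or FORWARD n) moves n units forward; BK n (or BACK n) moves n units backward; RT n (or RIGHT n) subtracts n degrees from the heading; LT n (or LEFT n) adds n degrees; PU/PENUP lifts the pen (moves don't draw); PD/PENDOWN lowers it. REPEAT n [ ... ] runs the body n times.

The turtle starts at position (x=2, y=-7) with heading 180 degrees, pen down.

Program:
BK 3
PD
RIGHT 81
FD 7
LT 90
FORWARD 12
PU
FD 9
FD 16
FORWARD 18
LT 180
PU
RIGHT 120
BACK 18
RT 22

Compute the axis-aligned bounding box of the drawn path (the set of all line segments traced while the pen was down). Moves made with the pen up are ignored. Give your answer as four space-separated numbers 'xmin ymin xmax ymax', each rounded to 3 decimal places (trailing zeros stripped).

Executing turtle program step by step:
Start: pos=(2,-7), heading=180, pen down
BK 3: (2,-7) -> (5,-7) [heading=180, draw]
PD: pen down
RT 81: heading 180 -> 99
FD 7: (5,-7) -> (3.905,-0.086) [heading=99, draw]
LT 90: heading 99 -> 189
FD 12: (3.905,-0.086) -> (-7.947,-1.963) [heading=189, draw]
PU: pen up
FD 9: (-7.947,-1.963) -> (-16.836,-3.371) [heading=189, move]
FD 16: (-16.836,-3.371) -> (-32.64,-5.874) [heading=189, move]
FD 18: (-32.64,-5.874) -> (-50.418,-8.69) [heading=189, move]
LT 180: heading 189 -> 9
PU: pen up
RT 120: heading 9 -> 249
BK 18: (-50.418,-8.69) -> (-43.967,8.114) [heading=249, move]
RT 22: heading 249 -> 227
Final: pos=(-43.967,8.114), heading=227, 3 segment(s) drawn

Segment endpoints: x in {-7.947, 2, 3.905, 5}, y in {-7, -1.963, -0.086}
xmin=-7.947, ymin=-7, xmax=5, ymax=-0.086

Answer: -7.947 -7 5 -0.086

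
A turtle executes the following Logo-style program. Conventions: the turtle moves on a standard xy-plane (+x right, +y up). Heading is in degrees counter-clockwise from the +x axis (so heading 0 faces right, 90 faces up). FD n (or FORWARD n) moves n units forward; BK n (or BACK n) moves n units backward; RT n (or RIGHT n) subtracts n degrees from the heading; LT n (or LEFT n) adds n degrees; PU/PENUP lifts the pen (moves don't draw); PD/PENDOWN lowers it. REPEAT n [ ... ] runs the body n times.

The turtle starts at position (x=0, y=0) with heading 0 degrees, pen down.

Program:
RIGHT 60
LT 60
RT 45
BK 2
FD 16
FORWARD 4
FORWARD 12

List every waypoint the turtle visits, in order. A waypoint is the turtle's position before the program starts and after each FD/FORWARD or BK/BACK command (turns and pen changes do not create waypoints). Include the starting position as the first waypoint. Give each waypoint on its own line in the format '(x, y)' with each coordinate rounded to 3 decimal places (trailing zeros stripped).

Answer: (0, 0)
(-1.414, 1.414)
(9.899, -9.899)
(12.728, -12.728)
(21.213, -21.213)

Derivation:
Executing turtle program step by step:
Start: pos=(0,0), heading=0, pen down
RT 60: heading 0 -> 300
LT 60: heading 300 -> 0
RT 45: heading 0 -> 315
BK 2: (0,0) -> (-1.414,1.414) [heading=315, draw]
FD 16: (-1.414,1.414) -> (9.899,-9.899) [heading=315, draw]
FD 4: (9.899,-9.899) -> (12.728,-12.728) [heading=315, draw]
FD 12: (12.728,-12.728) -> (21.213,-21.213) [heading=315, draw]
Final: pos=(21.213,-21.213), heading=315, 4 segment(s) drawn
Waypoints (5 total):
(0, 0)
(-1.414, 1.414)
(9.899, -9.899)
(12.728, -12.728)
(21.213, -21.213)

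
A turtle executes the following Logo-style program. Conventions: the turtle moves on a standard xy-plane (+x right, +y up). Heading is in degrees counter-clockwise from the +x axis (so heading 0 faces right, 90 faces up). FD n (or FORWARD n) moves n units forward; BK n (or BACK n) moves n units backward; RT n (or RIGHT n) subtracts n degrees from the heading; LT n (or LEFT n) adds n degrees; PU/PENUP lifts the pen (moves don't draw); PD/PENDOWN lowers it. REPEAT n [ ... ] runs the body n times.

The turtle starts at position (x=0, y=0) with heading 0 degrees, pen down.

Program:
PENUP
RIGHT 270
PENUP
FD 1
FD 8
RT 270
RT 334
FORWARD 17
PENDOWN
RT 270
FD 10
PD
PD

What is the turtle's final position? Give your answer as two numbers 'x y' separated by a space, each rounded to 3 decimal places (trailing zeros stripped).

Executing turtle program step by step:
Start: pos=(0,0), heading=0, pen down
PU: pen up
RT 270: heading 0 -> 90
PU: pen up
FD 1: (0,0) -> (0,1) [heading=90, move]
FD 8: (0,1) -> (0,9) [heading=90, move]
RT 270: heading 90 -> 180
RT 334: heading 180 -> 206
FD 17: (0,9) -> (-15.279,1.548) [heading=206, move]
PD: pen down
RT 270: heading 206 -> 296
FD 10: (-15.279,1.548) -> (-10.896,-7.44) [heading=296, draw]
PD: pen down
PD: pen down
Final: pos=(-10.896,-7.44), heading=296, 1 segment(s) drawn

Answer: -10.896 -7.44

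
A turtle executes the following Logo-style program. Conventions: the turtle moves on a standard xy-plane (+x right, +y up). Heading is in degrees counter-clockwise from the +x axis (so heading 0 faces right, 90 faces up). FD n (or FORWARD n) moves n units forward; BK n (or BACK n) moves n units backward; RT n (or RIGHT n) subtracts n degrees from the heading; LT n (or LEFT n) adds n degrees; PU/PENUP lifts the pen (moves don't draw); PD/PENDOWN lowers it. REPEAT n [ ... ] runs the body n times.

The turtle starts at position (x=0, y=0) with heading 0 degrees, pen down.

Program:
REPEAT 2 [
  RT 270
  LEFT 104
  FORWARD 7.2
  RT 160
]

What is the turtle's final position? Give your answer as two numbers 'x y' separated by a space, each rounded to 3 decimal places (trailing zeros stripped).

Answer: -11.804 -7.092

Derivation:
Executing turtle program step by step:
Start: pos=(0,0), heading=0, pen down
REPEAT 2 [
  -- iteration 1/2 --
  RT 270: heading 0 -> 90
  LT 104: heading 90 -> 194
  FD 7.2: (0,0) -> (-6.986,-1.742) [heading=194, draw]
  RT 160: heading 194 -> 34
  -- iteration 2/2 --
  RT 270: heading 34 -> 124
  LT 104: heading 124 -> 228
  FD 7.2: (-6.986,-1.742) -> (-11.804,-7.092) [heading=228, draw]
  RT 160: heading 228 -> 68
]
Final: pos=(-11.804,-7.092), heading=68, 2 segment(s) drawn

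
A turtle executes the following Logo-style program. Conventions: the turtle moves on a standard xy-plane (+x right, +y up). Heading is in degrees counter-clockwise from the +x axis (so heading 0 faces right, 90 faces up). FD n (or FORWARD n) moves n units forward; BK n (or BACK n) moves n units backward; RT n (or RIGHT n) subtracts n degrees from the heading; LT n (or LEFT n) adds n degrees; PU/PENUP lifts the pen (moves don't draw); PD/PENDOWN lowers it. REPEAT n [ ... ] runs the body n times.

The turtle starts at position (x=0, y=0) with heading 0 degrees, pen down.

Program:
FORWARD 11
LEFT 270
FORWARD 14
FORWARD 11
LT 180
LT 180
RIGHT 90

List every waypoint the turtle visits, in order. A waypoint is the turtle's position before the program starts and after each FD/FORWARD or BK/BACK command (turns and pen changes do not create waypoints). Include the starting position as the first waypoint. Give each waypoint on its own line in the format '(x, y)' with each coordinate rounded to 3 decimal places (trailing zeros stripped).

Executing turtle program step by step:
Start: pos=(0,0), heading=0, pen down
FD 11: (0,0) -> (11,0) [heading=0, draw]
LT 270: heading 0 -> 270
FD 14: (11,0) -> (11,-14) [heading=270, draw]
FD 11: (11,-14) -> (11,-25) [heading=270, draw]
LT 180: heading 270 -> 90
LT 180: heading 90 -> 270
RT 90: heading 270 -> 180
Final: pos=(11,-25), heading=180, 3 segment(s) drawn
Waypoints (4 total):
(0, 0)
(11, 0)
(11, -14)
(11, -25)

Answer: (0, 0)
(11, 0)
(11, -14)
(11, -25)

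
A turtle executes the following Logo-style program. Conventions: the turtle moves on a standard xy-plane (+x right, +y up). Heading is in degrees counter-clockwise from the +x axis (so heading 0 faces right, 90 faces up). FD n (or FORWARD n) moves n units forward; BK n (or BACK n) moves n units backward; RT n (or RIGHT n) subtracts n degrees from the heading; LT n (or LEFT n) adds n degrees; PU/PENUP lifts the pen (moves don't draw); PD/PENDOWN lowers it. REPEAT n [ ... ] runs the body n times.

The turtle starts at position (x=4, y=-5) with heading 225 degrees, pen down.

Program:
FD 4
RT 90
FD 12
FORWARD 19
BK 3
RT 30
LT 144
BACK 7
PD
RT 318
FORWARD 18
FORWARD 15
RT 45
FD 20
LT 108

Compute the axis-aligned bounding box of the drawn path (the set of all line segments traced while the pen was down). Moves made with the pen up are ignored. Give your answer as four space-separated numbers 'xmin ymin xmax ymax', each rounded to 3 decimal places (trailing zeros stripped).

Answer: -20.749 -30.573 4 18.506

Derivation:
Executing turtle program step by step:
Start: pos=(4,-5), heading=225, pen down
FD 4: (4,-5) -> (1.172,-7.828) [heading=225, draw]
RT 90: heading 225 -> 135
FD 12: (1.172,-7.828) -> (-7.314,0.657) [heading=135, draw]
FD 19: (-7.314,0.657) -> (-20.749,14.092) [heading=135, draw]
BK 3: (-20.749,14.092) -> (-18.627,11.971) [heading=135, draw]
RT 30: heading 135 -> 105
LT 144: heading 105 -> 249
BK 7: (-18.627,11.971) -> (-16.119,18.506) [heading=249, draw]
PD: pen down
RT 318: heading 249 -> 291
FD 18: (-16.119,18.506) -> (-9.668,1.701) [heading=291, draw]
FD 15: (-9.668,1.701) -> (-4.293,-12.303) [heading=291, draw]
RT 45: heading 291 -> 246
FD 20: (-4.293,-12.303) -> (-12.427,-30.573) [heading=246, draw]
LT 108: heading 246 -> 354
Final: pos=(-12.427,-30.573), heading=354, 8 segment(s) drawn

Segment endpoints: x in {-20.749, -18.627, -16.119, -12.427, -9.668, -7.314, -4.293, 1.172, 4}, y in {-30.573, -12.303, -7.828, -5, 0.657, 1.701, 11.971, 14.092, 18.506}
xmin=-20.749, ymin=-30.573, xmax=4, ymax=18.506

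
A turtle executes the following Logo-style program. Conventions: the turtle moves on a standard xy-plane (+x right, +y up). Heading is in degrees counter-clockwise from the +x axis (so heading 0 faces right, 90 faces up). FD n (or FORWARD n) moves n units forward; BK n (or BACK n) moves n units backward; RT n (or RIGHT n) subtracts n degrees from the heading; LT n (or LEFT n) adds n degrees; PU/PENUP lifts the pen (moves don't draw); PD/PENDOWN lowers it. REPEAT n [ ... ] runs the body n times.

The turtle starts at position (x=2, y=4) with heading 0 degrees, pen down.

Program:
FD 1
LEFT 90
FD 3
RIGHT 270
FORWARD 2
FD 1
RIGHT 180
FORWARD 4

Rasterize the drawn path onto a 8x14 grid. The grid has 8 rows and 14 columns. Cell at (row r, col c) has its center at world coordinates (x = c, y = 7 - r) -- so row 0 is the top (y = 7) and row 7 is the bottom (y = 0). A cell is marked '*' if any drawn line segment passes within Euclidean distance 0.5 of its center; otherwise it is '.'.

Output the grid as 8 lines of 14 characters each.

Answer: *****.........
...*..........
...*..........
..**..........
..............
..............
..............
..............

Derivation:
Segment 0: (2,4) -> (3,4)
Segment 1: (3,4) -> (3,7)
Segment 2: (3,7) -> (1,7)
Segment 3: (1,7) -> (0,7)
Segment 4: (0,7) -> (4,7)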